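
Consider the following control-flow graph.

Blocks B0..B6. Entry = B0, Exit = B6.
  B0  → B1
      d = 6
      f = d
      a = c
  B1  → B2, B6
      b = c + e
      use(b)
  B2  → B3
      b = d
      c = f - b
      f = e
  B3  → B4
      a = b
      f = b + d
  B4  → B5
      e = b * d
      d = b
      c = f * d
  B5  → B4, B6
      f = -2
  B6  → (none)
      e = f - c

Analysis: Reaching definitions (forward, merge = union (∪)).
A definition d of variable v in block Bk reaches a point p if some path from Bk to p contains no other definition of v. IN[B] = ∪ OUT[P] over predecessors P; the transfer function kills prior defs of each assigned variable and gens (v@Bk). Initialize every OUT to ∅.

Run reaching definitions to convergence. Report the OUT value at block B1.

Answer: {a@B0, b@B1, d@B0, f@B0}

Working:
Converged values:
  B0: | IN={} | OUT={a@B0, d@B0, f@B0}
  B1: | IN={a@B0, d@B0, f@B0} | OUT={a@B0, b@B1, d@B0, f@B0}
  B2: | IN={a@B0, b@B1, d@B0, f@B0} | OUT={a@B0, b@B2, c@B2, d@B0, f@B2}
  B3: | IN={a@B0, b@B2, c@B2, d@B0, f@B2} | OUT={a@B3, b@B2, c@B2, d@B0, f@B3}
  B4: | IN={a@B3, b@B2, c@B2, c@B4, d@B0, d@B4, e@B4, f@B3, f@B5} | OUT={a@B3, b@B2, c@B4, d@B4, e@B4, f@B3, f@B5}
  B5: | IN={a@B3, b@B2, c@B4, d@B4, e@B4, f@B3, f@B5} | OUT={a@B3, b@B2, c@B4, d@B4, e@B4, f@B5}
  B6: | IN={a@B0, a@B3, b@B1, b@B2, c@B4, d@B0, d@B4, e@B4, f@B0, f@B5} | OUT={a@B0, a@B3, b@B1, b@B2, c@B4, d@B0, d@B4, e@B6, f@B0, f@B5}

Merge at B1: IN[B1] = OUT[B0] = {a@B0, d@B0, f@B0}
Applying B1's transfer function to that IN value gives OUT[B1] (row B1 above).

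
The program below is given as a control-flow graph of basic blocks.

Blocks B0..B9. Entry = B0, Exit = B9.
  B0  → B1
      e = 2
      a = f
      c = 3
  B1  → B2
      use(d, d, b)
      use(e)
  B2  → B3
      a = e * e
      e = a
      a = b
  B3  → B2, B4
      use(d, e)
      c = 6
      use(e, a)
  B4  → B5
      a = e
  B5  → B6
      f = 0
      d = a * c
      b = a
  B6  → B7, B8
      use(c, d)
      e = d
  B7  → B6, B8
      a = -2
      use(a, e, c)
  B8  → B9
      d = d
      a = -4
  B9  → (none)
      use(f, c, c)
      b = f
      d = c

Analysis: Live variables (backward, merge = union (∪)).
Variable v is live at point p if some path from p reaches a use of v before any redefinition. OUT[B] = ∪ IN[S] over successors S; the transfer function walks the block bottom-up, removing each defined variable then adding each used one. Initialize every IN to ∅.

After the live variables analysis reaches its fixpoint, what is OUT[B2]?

Converged values:
  B0:   IN={b, d, f}   OUT={b, d, e}
  B1:   IN={b, d, e}   OUT={b, d, e}
  B2:   IN={b, d, e}   OUT={a, b, d, e}
  B3:   IN={a, b, d, e}   OUT={b, c, d, e}
  B4:   IN={c, e}   OUT={a, c}
  B5:   IN={a, c}   OUT={c, d, f}
  B6:   IN={c, d, f}   OUT={c, d, e, f}
  B7:   IN={c, d, e, f}   OUT={c, d, f}
  B8:   IN={c, d, f}   OUT={c, f}
  B9:   IN={c, f}   OUT={}

Merge at B2: OUT[B2] = IN[B3] = {a, b, d, e}

Answer: {a, b, d, e}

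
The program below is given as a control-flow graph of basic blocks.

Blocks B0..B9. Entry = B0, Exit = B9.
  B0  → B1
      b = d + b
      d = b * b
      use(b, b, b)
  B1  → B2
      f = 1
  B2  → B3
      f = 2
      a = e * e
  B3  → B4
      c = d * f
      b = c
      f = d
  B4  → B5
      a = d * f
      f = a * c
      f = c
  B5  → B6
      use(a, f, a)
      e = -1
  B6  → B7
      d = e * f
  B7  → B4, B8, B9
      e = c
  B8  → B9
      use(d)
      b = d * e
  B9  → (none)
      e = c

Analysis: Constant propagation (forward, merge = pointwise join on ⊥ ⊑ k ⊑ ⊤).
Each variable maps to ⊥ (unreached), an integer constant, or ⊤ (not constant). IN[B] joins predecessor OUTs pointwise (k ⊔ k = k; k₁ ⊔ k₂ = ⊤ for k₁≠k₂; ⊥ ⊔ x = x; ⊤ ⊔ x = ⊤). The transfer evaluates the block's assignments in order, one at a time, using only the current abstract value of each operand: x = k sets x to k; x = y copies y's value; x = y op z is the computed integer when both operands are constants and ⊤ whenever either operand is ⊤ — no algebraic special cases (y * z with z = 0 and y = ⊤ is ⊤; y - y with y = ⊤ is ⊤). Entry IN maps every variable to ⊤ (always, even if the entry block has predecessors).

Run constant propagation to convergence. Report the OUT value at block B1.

Answer: {a: ⊤, b: ⊤, c: ⊤, d: ⊤, e: ⊤, f: 1}

Working:
Converged values:
  B0: | IN=(all ⊤) | OUT=(all ⊤)
  B1: | IN=(all ⊤) | OUT={f:1; rest ⊤}
  B2: | IN={f:1; rest ⊤} | OUT={f:2; rest ⊤}
  B3: | IN={f:2; rest ⊤} | OUT=(all ⊤)
  B4: | IN=(all ⊤) | OUT=(all ⊤)
  B5: | IN=(all ⊤) | OUT={e:-1; rest ⊤}
  B6: | IN={e:-1; rest ⊤} | OUT={e:-1; rest ⊤}
  B7: | IN={e:-1; rest ⊤} | OUT=(all ⊤)
  B8: | IN=(all ⊤) | OUT=(all ⊤)
  B9: | IN=(all ⊤) | OUT=(all ⊤)

Merge at B1: IN[B1] = OUT[B0] = {a: ⊤, b: ⊤, c: ⊤, d: ⊤, e: ⊤, f: ⊤}
Applying B1's transfer function to that IN value gives OUT[B1] (row B1 above).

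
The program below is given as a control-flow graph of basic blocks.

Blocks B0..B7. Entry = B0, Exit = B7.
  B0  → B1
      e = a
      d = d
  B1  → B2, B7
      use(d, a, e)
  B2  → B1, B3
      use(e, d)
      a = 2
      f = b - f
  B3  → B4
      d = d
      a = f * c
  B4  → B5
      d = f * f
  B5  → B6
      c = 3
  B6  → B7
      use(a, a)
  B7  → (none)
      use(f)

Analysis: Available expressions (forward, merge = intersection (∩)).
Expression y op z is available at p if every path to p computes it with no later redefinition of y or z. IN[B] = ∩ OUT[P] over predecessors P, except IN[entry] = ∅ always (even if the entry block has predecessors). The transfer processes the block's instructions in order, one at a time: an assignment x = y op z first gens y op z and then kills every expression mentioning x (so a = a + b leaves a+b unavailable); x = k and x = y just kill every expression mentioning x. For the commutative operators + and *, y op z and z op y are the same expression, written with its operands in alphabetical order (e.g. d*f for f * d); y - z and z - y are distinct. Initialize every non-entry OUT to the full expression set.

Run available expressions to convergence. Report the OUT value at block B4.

Answer: {c*f, f*f}

Derivation:
Fixpoint table:
  B0:  IN={}  OUT={}
  B1:  IN={}  OUT={}
  B2:  IN={}  OUT={}
  B3:  IN={}  OUT={c*f}
  B4:  IN={c*f}  OUT={c*f, f*f}
  B5:  IN={c*f, f*f}  OUT={f*f}
  B6:  IN={f*f}  OUT={f*f}
  B7:  IN={}  OUT={}

Merge at B4: IN[B4] = OUT[B3] = {c*f}
Applying B4's transfer function to that IN value gives OUT[B4] (row B4 above).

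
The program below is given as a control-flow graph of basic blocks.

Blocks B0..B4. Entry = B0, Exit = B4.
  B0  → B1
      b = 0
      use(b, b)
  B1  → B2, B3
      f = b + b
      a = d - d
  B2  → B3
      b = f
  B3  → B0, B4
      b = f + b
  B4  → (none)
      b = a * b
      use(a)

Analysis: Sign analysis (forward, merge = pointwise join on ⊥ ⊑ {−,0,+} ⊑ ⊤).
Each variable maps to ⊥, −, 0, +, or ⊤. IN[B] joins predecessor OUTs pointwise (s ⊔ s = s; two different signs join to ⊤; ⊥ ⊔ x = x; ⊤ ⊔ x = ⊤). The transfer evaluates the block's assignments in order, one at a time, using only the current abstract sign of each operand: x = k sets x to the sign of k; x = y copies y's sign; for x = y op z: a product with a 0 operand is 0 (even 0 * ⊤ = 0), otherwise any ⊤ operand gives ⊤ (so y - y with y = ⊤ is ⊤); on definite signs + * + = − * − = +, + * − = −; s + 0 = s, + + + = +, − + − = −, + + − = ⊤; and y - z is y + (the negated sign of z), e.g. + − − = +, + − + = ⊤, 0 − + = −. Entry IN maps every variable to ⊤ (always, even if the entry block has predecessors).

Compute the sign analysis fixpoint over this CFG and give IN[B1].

Answer: {a: ⊤, b: 0, c: ⊤, d: ⊤, e: ⊤, f: ⊤}

Trace:
Per-block solution:
  B0:  IN=(all ⊤)  OUT={b:0; rest ⊤}
  B1:  IN={b:0; rest ⊤}  OUT={b:0, f:0; rest ⊤}
  B2:  IN={b:0, f:0; rest ⊤}  OUT={b:0, f:0; rest ⊤}
  B3:  IN={b:0, f:0; rest ⊤}  OUT={b:0, f:0; rest ⊤}
  B4:  IN={b:0, f:0; rest ⊤}  OUT={b:0, f:0; rest ⊤}

Merge at B1: IN[B1] = OUT[B0] = {a: ⊤, b: 0, c: ⊤, d: ⊤, e: ⊤, f: ⊤}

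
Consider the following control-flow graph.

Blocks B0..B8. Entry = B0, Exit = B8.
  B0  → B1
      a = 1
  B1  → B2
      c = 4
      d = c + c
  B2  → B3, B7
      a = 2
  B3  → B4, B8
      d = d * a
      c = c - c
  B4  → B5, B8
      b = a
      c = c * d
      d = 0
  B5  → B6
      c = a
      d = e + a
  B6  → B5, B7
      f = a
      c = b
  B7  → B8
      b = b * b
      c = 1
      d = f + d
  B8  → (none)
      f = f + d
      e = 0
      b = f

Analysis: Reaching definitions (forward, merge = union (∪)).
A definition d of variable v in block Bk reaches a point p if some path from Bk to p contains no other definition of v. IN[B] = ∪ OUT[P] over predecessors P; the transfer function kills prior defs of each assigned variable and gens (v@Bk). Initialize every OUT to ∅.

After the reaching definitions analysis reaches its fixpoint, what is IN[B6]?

Answer: {a@B2, b@B4, c@B5, d@B5, f@B6}

Trace:
Converged values:
  B0:   IN={}   OUT={a@B0}
  B1:   IN={a@B0}   OUT={a@B0, c@B1, d@B1}
  B2:   IN={a@B0, c@B1, d@B1}   OUT={a@B2, c@B1, d@B1}
  B3:   IN={a@B2, c@B1, d@B1}   OUT={a@B2, c@B3, d@B3}
  B4:   IN={a@B2, c@B3, d@B3}   OUT={a@B2, b@B4, c@B4, d@B4}
  B5:   IN={a@B2, b@B4, c@B4, c@B6, d@B4, d@B5, f@B6}   OUT={a@B2, b@B4, c@B5, d@B5, f@B6}
  B6:   IN={a@B2, b@B4, c@B5, d@B5, f@B6}   OUT={a@B2, b@B4, c@B6, d@B5, f@B6}
  B7:   IN={a@B2, b@B4, c@B1, c@B6, d@B1, d@B5, f@B6}   OUT={a@B2, b@B7, c@B7, d@B7, f@B6}
  B8:   IN={a@B2, b@B4, b@B7, c@B3, c@B4, c@B7, d@B3, d@B4, d@B7, f@B6}   OUT={a@B2, b@B8, c@B3, c@B4, c@B7, d@B3, d@B4, d@B7, e@B8, f@B8}

Merge at B6: IN[B6] = OUT[B5] = {a@B2, b@B4, c@B5, d@B5, f@B6}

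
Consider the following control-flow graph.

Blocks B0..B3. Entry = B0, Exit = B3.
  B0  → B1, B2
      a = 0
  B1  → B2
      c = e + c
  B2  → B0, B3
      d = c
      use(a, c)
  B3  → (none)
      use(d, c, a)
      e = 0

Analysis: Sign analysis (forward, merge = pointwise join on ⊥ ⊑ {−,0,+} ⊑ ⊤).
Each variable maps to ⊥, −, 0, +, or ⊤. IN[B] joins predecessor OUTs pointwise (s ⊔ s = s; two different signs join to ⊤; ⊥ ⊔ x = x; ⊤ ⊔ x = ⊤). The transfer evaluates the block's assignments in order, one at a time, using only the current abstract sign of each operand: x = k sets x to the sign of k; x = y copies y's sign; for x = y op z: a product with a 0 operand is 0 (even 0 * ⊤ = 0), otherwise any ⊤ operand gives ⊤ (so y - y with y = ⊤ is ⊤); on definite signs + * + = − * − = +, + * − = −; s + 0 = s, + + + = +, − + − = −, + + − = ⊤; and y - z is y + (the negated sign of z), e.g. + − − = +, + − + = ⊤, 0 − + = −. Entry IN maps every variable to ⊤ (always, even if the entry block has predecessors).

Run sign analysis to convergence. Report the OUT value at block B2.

Answer: {a: 0, b: ⊤, c: ⊤, d: ⊤, e: ⊤, f: ⊤}

Derivation:
Per-block solution:
  B0:  IN=(all ⊤)  OUT={a:0; rest ⊤}
  B1:  IN={a:0; rest ⊤}  OUT={a:0; rest ⊤}
  B2:  IN={a:0; rest ⊤}  OUT={a:0; rest ⊤}
  B3:  IN={a:0; rest ⊤}  OUT={a:0, e:0; rest ⊤}

Merge at B2: IN[B2] = OUT[B0] ⊔ OUT[B1] = {a: 0, b: ⊤, c: ⊤, d: ⊤, e: ⊤, f: ⊤}
Applying B2's transfer function to that IN value gives OUT[B2] (row B2 above).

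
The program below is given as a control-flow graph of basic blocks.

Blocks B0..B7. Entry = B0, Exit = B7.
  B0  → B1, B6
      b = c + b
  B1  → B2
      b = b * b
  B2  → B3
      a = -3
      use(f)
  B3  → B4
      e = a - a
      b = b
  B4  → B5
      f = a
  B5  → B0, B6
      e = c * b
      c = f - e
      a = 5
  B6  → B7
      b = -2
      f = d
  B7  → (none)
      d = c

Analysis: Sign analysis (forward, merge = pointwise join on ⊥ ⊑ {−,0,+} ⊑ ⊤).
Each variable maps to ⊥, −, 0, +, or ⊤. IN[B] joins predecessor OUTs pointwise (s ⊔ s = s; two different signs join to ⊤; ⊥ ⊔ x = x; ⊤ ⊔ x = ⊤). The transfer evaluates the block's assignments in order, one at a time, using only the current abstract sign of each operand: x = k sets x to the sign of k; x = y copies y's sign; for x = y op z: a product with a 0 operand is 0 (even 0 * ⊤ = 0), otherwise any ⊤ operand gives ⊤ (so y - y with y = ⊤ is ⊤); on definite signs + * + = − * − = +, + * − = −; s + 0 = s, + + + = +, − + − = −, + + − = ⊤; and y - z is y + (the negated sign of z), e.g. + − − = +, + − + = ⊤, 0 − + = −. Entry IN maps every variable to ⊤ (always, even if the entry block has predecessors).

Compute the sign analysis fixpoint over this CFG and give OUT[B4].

Answer: {a: -, b: ⊤, c: ⊤, d: ⊤, e: ⊤, f: -}

Derivation:
Per-block solution:
  B0:   IN=(all ⊤)   OUT=(all ⊤)
  B1:   IN=(all ⊤)   OUT=(all ⊤)
  B2:   IN=(all ⊤)   OUT={a:-; rest ⊤}
  B3:   IN={a:-; rest ⊤}   OUT={a:-; rest ⊤}
  B4:   IN={a:-; rest ⊤}   OUT={a:-, f:-; rest ⊤}
  B5:   IN={a:-, f:-; rest ⊤}   OUT={a:+, f:-; rest ⊤}
  B6:   IN=(all ⊤)   OUT={b:-; rest ⊤}
  B7:   IN={b:-; rest ⊤}   OUT={b:-; rest ⊤}

Merge at B4: IN[B4] = OUT[B3] = {a: -, b: ⊤, c: ⊤, d: ⊤, e: ⊤, f: ⊤}
Applying B4's transfer function to that IN value gives OUT[B4] (row B4 above).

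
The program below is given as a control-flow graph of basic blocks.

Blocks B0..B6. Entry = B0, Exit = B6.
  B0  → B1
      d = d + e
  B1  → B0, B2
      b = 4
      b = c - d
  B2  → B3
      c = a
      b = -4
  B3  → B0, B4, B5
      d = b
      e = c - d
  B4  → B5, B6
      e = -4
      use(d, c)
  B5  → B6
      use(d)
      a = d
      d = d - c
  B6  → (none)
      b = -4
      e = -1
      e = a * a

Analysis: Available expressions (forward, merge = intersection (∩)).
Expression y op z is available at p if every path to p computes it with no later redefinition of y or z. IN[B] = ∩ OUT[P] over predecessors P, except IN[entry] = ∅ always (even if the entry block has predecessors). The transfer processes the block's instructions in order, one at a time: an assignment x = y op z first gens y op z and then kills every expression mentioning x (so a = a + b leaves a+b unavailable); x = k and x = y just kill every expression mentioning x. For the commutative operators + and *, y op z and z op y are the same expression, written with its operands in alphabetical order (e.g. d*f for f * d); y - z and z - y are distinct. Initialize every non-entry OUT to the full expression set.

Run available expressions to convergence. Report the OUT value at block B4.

Fixpoint table:
  B0: | IN={} | OUT={}
  B1: | IN={} | OUT={c-d}
  B2: | IN={c-d} | OUT={}
  B3: | IN={} | OUT={c-d}
  B4: | IN={c-d} | OUT={c-d}
  B5: | IN={c-d} | OUT={}
  B6: | IN={} | OUT={a*a}

Merge at B4: IN[B4] = OUT[B3] = {c-d}
Applying B4's transfer function to that IN value gives OUT[B4] (row B4 above).

Answer: {c-d}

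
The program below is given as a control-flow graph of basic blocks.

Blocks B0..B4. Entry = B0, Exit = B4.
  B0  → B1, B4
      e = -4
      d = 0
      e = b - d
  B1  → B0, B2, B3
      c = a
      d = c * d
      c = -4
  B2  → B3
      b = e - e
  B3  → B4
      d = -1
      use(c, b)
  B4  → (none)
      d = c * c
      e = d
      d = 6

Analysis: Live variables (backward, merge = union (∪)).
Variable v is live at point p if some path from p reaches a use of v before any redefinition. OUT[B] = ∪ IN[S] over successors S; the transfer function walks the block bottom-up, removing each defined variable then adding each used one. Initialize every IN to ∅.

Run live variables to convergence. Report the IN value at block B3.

Converged values:
  B0:   IN={a, b, c}   OUT={a, b, c, d, e}
  B1:   IN={a, b, d, e}   OUT={a, b, c, e}
  B2:   IN={c, e}   OUT={b, c}
  B3:   IN={b, c}   OUT={c}
  B4:   IN={c}   OUT={}

Merge at B3: OUT[B3] = IN[B4] = {c}
Applying B3's transfer function to that OUT value gives IN[B3] (row B3 above).

Answer: {b, c}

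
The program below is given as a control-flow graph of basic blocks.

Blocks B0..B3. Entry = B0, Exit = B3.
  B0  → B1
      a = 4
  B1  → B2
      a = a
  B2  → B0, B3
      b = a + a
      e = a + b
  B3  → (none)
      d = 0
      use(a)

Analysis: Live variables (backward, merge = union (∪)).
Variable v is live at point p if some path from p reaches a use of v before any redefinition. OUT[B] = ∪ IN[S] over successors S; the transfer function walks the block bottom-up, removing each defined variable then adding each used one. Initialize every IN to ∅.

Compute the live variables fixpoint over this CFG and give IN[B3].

Fixpoint table:
  B0: | IN={} | OUT={a}
  B1: | IN={a} | OUT={a}
  B2: | IN={a} | OUT={a}
  B3: | IN={a} | OUT={}

B3 is the boundary node: OUT[B3] = {}
Applying B3's transfer function to that OUT value gives IN[B3] (row B3 above).

Answer: {a}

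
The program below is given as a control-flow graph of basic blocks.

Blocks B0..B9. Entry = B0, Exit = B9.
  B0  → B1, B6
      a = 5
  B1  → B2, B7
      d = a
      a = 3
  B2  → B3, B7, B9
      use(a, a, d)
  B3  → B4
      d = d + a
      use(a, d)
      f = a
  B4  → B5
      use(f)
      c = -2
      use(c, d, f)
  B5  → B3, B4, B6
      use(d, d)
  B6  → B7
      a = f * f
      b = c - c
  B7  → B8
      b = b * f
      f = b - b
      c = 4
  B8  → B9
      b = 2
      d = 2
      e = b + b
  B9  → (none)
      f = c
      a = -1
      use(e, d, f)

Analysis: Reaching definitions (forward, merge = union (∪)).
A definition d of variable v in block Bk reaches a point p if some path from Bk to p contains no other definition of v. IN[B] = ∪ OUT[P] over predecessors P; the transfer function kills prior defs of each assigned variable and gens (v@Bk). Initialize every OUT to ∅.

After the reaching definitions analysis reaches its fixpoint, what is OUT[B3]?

Answer: {a@B1, c@B4, d@B3, f@B3}

Working:
Per-block solution:
  B0:   IN={}   OUT={a@B0}
  B1:   IN={a@B0}   OUT={a@B1, d@B1}
  B2:   IN={a@B1, d@B1}   OUT={a@B1, d@B1}
  B3:   IN={a@B1, c@B4, d@B1, d@B3, f@B3}   OUT={a@B1, c@B4, d@B3, f@B3}
  B4:   IN={a@B1, c@B4, d@B3, f@B3}   OUT={a@B1, c@B4, d@B3, f@B3}
  B5:   IN={a@B1, c@B4, d@B3, f@B3}   OUT={a@B1, c@B4, d@B3, f@B3}
  B6:   IN={a@B0, a@B1, c@B4, d@B3, f@B3}   OUT={a@B6, b@B6, c@B4, d@B3, f@B3}
  B7:   IN={a@B1, a@B6, b@B6, c@B4, d@B1, d@B3, f@B3}   OUT={a@B1, a@B6, b@B7, c@B7, d@B1, d@B3, f@B7}
  B8:   IN={a@B1, a@B6, b@B7, c@B7, d@B1, d@B3, f@B7}   OUT={a@B1, a@B6, b@B8, c@B7, d@B8, e@B8, f@B7}
  B9:   IN={a@B1, a@B6, b@B8, c@B7, d@B1, d@B8, e@B8, f@B7}   OUT={a@B9, b@B8, c@B7, d@B1, d@B8, e@B8, f@B9}

Merge at B3: IN[B3] = OUT[B2] ⊔ OUT[B5] = {a@B1, c@B4, d@B1, d@B3, f@B3}
Applying B3's transfer function to that IN value gives OUT[B3] (row B3 above).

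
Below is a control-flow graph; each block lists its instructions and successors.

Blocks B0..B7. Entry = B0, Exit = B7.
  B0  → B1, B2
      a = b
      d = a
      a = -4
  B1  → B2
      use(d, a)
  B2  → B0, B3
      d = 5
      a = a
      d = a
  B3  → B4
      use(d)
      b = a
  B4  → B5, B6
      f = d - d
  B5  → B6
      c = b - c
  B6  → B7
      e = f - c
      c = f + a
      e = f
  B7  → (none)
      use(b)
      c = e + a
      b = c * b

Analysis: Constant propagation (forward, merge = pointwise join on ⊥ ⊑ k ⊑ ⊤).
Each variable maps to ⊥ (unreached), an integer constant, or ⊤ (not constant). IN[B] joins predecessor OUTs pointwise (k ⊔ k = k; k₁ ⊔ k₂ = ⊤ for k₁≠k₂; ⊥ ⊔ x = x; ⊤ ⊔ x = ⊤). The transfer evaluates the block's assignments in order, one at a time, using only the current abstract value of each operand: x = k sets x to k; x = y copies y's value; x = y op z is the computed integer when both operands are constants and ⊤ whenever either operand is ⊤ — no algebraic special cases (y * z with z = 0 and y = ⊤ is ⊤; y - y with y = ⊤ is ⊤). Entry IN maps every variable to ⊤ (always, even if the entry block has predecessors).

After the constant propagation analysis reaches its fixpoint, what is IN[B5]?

Answer: {a: -4, b: -4, c: ⊤, d: -4, e: ⊤, f: 0}

Trace:
Fixpoint table:
  B0:   IN=(all ⊤)   OUT={a:-4; rest ⊤}
  B1:   IN={a:-4; rest ⊤}   OUT={a:-4; rest ⊤}
  B2:   IN={a:-4; rest ⊤}   OUT={a:-4, d:-4; rest ⊤}
  B3:   IN={a:-4, d:-4; rest ⊤}   OUT={a:-4, b:-4, d:-4; rest ⊤}
  B4:   IN={a:-4, b:-4, d:-4; rest ⊤}   OUT={a:-4, b:-4, d:-4, f:0; rest ⊤}
  B5:   IN={a:-4, b:-4, d:-4, f:0; rest ⊤}   OUT={a:-4, b:-4, d:-4, f:0; rest ⊤}
  B6:   IN={a:-4, b:-4, d:-4, f:0; rest ⊤}   OUT={a:-4, b:-4, c:-4, d:-4, e:0, f:0; rest ⊤}
  B7:   IN={a:-4, b:-4, c:-4, d:-4, e:0, f:0; rest ⊤}   OUT={a:-4, b:16, c:-4, d:-4, e:0, f:0; rest ⊤}

Merge at B5: IN[B5] = OUT[B4] = {a: -4, b: -4, c: ⊤, d: -4, e: ⊤, f: 0}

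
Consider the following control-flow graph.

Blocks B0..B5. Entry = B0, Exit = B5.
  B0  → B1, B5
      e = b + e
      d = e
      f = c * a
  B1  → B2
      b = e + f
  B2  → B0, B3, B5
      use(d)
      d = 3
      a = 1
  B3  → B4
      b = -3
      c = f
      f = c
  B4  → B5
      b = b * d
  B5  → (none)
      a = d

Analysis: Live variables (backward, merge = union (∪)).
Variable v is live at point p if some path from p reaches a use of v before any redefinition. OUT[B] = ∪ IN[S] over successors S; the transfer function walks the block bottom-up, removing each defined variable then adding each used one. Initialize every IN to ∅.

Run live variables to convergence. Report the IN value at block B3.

Converged values:
  B0:   IN={a, b, c, e}   OUT={c, d, e, f}
  B1:   IN={c, d, e, f}   OUT={b, c, d, e, f}
  B2:   IN={b, c, d, e, f}   OUT={a, b, c, d, e, f}
  B3:   IN={d, f}   OUT={b, d}
  B4:   IN={b, d}   OUT={d}
  B5:   IN={d}   OUT={}

Merge at B3: OUT[B3] = IN[B4] = {b, d}
Applying B3's transfer function to that OUT value gives IN[B3] (row B3 above).

Answer: {d, f}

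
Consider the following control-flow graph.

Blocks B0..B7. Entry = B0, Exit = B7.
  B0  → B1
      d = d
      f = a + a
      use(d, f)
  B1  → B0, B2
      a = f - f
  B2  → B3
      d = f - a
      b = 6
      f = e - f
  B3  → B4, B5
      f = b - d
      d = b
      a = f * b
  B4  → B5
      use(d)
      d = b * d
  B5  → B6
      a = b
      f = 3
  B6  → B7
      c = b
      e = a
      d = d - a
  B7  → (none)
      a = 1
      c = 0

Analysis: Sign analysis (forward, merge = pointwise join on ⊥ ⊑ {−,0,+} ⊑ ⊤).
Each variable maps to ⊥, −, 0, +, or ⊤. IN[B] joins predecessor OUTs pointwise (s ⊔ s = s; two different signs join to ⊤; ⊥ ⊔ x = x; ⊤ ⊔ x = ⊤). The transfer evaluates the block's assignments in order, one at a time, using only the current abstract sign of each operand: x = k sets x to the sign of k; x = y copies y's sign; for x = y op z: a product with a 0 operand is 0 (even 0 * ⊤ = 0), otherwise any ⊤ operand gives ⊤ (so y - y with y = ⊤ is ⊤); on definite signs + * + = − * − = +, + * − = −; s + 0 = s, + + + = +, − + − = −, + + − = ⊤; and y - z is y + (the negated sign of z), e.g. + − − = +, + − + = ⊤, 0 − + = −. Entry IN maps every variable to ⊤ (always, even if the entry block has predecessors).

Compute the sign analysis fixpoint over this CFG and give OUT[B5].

Converged values:
  B0:   IN=(all ⊤)   OUT=(all ⊤)
  B1:   IN=(all ⊤)   OUT=(all ⊤)
  B2:   IN=(all ⊤)   OUT={b:+; rest ⊤}
  B3:   IN={b:+; rest ⊤}   OUT={b:+, d:+; rest ⊤}
  B4:   IN={b:+, d:+; rest ⊤}   OUT={b:+, d:+; rest ⊤}
  B5:   IN={b:+, d:+; rest ⊤}   OUT={a:+, b:+, d:+, f:+; rest ⊤}
  B6:   IN={a:+, b:+, d:+, f:+; rest ⊤}   OUT={a:+, b:+, c:+, e:+, f:+; rest ⊤}
  B7:   IN={a:+, b:+, c:+, e:+, f:+; rest ⊤}   OUT={a:+, b:+, c:0, e:+, f:+; rest ⊤}

Merge at B5: IN[B5] = OUT[B3] ⊔ OUT[B4] = {a: ⊤, b: +, c: ⊤, d: +, e: ⊤, f: ⊤}
Applying B5's transfer function to that IN value gives OUT[B5] (row B5 above).

Answer: {a: +, b: +, c: ⊤, d: +, e: ⊤, f: +}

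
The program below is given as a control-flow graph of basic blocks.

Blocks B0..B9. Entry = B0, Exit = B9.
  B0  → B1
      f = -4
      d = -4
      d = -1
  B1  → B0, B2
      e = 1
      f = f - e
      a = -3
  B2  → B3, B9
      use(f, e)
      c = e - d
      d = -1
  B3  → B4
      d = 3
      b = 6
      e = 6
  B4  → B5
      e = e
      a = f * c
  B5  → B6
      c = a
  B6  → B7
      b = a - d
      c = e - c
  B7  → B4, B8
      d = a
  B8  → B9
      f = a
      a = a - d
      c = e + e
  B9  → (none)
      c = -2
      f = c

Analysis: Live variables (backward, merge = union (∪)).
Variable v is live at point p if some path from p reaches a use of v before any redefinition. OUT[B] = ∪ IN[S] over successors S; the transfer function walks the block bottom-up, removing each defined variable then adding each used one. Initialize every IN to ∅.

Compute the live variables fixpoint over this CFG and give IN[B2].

Per-block solution:
  B0:  IN={}  OUT={d, f}
  B1:  IN={d, f}  OUT={d, e, f}
  B2:  IN={d, e, f}  OUT={c, f}
  B3:  IN={c, f}  OUT={c, d, e, f}
  B4:  IN={c, d, e, f}  OUT={a, d, e, f}
  B5:  IN={a, d, e, f}  OUT={a, c, d, e, f}
  B6:  IN={a, c, d, e, f}  OUT={a, c, e, f}
  B7:  IN={a, c, e, f}  OUT={a, c, d, e, f}
  B8:  IN={a, d, e}  OUT={}
  B9:  IN={}  OUT={}

Merge at B2: OUT[B2] = IN[B3] ⊔ IN[B9] = {c, f}
Applying B2's transfer function to that OUT value gives IN[B2] (row B2 above).

Answer: {d, e, f}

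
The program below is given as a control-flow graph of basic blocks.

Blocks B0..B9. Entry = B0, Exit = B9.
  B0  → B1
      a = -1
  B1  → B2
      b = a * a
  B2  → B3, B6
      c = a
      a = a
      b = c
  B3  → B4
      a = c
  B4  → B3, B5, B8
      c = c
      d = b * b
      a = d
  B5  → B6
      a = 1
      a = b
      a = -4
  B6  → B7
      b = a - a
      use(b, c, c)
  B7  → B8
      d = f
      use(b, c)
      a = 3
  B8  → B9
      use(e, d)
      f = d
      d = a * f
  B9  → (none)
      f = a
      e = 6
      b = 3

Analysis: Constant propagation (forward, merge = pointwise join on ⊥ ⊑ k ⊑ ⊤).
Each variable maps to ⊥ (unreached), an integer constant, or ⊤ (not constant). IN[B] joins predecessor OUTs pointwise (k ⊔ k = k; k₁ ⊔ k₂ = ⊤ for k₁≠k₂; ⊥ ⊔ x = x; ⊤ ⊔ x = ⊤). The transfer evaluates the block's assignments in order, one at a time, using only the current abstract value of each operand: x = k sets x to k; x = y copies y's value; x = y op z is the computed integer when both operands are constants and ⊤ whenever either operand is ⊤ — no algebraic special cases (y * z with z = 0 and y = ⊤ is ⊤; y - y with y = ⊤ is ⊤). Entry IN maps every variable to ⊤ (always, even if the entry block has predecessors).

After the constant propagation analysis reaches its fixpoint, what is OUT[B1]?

Answer: {a: -1, b: 1, c: ⊤, d: ⊤, e: ⊤, f: ⊤}

Derivation:
Converged values:
  B0:  IN=(all ⊤)  OUT={a:-1; rest ⊤}
  B1:  IN={a:-1; rest ⊤}  OUT={a:-1, b:1; rest ⊤}
  B2:  IN={a:-1, b:1; rest ⊤}  OUT={a:-1, b:-1, c:-1; rest ⊤}
  B3:  IN={b:-1, c:-1; rest ⊤}  OUT={a:-1, b:-1, c:-1; rest ⊤}
  B4:  IN={a:-1, b:-1, c:-1; rest ⊤}  OUT={a:1, b:-1, c:-1, d:1; rest ⊤}
  B5:  IN={a:1, b:-1, c:-1, d:1; rest ⊤}  OUT={a:-4, b:-1, c:-1, d:1; rest ⊤}
  B6:  IN={b:-1, c:-1; rest ⊤}  OUT={c:-1; rest ⊤}
  B7:  IN={c:-1; rest ⊤}  OUT={a:3, c:-1; rest ⊤}
  B8:  IN={c:-1; rest ⊤}  OUT={c:-1; rest ⊤}
  B9:  IN={c:-1; rest ⊤}  OUT={b:3, c:-1, e:6; rest ⊤}

Merge at B1: IN[B1] = OUT[B0] = {a: -1, b: ⊤, c: ⊤, d: ⊤, e: ⊤, f: ⊤}
Applying B1's transfer function to that IN value gives OUT[B1] (row B1 above).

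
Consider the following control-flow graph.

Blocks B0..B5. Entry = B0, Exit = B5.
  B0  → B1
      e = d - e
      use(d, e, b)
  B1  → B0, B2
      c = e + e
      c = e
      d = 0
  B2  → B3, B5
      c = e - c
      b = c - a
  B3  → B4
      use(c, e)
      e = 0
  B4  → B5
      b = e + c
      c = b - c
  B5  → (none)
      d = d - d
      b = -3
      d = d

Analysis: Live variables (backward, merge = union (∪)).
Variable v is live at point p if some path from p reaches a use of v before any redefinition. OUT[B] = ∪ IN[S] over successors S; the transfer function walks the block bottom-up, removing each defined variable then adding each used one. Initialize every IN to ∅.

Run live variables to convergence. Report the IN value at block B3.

Answer: {c, d, e}

Derivation:
Fixpoint table:
  B0:  IN={a, b, d, e}  OUT={a, b, e}
  B1:  IN={a, b, e}  OUT={a, b, c, d, e}
  B2:  IN={a, c, d, e}  OUT={c, d, e}
  B3:  IN={c, d, e}  OUT={c, d, e}
  B4:  IN={c, d, e}  OUT={d}
  B5:  IN={d}  OUT={}

Merge at B3: OUT[B3] = IN[B4] = {c, d, e}
Applying B3's transfer function to that OUT value gives IN[B3] (row B3 above).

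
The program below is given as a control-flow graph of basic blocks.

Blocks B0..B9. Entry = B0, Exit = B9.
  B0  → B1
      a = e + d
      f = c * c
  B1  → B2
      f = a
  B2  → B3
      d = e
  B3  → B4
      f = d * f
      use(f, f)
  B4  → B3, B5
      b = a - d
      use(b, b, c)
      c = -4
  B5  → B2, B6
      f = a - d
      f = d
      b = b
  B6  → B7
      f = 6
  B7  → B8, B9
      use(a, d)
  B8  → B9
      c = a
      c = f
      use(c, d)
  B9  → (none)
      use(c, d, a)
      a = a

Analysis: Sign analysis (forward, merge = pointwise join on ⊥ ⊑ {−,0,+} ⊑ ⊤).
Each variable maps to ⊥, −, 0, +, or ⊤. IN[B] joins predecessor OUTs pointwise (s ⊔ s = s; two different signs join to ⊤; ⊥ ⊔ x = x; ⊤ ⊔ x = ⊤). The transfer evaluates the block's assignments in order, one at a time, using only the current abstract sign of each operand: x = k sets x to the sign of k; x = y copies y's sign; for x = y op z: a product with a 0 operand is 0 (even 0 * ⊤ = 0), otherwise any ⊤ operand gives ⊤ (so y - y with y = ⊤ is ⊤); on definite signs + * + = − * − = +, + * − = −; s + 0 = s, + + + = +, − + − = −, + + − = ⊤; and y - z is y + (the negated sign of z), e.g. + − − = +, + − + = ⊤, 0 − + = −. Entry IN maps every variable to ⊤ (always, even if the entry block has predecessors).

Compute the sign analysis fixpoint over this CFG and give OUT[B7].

Answer: {a: ⊤, b: ⊤, c: -, d: ⊤, e: ⊤, f: +}

Trace:
Fixpoint table:
  B0: | IN=(all ⊤) | OUT=(all ⊤)
  B1: | IN=(all ⊤) | OUT=(all ⊤)
  B2: | IN=(all ⊤) | OUT=(all ⊤)
  B3: | IN=(all ⊤) | OUT=(all ⊤)
  B4: | IN=(all ⊤) | OUT={c:-; rest ⊤}
  B5: | IN={c:-; rest ⊤} | OUT={c:-; rest ⊤}
  B6: | IN={c:-; rest ⊤} | OUT={c:-, f:+; rest ⊤}
  B7: | IN={c:-, f:+; rest ⊤} | OUT={c:-, f:+; rest ⊤}
  B8: | IN={c:-, f:+; rest ⊤} | OUT={c:+, f:+; rest ⊤}
  B9: | IN={f:+; rest ⊤} | OUT={f:+; rest ⊤}

Merge at B7: IN[B7] = OUT[B6] = {a: ⊤, b: ⊤, c: -, d: ⊤, e: ⊤, f: +}
Applying B7's transfer function to that IN value gives OUT[B7] (row B7 above).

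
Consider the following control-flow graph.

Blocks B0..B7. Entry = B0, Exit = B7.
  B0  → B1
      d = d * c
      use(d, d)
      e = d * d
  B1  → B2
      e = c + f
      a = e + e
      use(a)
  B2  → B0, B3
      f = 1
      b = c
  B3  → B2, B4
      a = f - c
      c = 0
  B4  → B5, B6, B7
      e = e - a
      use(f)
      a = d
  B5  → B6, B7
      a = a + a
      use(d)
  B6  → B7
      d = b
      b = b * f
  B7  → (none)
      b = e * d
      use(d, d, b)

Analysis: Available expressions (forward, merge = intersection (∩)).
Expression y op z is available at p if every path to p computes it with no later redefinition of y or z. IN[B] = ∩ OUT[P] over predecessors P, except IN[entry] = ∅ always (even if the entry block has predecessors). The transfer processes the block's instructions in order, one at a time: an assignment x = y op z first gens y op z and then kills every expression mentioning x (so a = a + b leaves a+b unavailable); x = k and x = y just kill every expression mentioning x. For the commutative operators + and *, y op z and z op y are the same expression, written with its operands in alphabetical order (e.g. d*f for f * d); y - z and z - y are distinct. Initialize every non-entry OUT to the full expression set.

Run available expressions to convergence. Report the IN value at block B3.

Answer: {d*d, e+e}

Derivation:
Fixpoint table:
  B0:   IN={}   OUT={d*d}
  B1:   IN={d*d}   OUT={c+f, d*d, e+e}
  B2:   IN={d*d, e+e}   OUT={d*d, e+e}
  B3:   IN={d*d, e+e}   OUT={d*d, e+e}
  B4:   IN={d*d, e+e}   OUT={d*d}
  B5:   IN={d*d}   OUT={d*d}
  B6:   IN={d*d}   OUT={}
  B7:   IN={}   OUT={d*e}

Merge at B3: IN[B3] = OUT[B2] = {d*d, e+e}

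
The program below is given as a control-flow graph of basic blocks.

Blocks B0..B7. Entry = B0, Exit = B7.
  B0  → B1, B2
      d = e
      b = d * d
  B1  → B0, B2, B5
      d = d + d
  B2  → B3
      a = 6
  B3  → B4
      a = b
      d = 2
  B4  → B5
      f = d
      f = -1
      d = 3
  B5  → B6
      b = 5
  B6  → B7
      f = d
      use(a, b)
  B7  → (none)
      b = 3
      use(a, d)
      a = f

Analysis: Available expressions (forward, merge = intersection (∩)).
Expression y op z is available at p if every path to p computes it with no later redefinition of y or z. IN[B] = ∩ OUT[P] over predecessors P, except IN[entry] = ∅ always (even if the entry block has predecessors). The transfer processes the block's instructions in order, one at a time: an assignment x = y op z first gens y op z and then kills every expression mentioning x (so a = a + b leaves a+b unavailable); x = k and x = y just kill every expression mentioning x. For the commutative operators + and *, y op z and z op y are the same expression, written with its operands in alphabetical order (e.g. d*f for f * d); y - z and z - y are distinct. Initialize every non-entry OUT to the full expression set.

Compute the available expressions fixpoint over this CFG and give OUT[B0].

Answer: {d*d}

Derivation:
Fixpoint table:
  B0:   IN={}   OUT={d*d}
  B1:   IN={d*d}   OUT={}
  B2:   IN={}   OUT={}
  B3:   IN={}   OUT={}
  B4:   IN={}   OUT={}
  B5:   IN={}   OUT={}
  B6:   IN={}   OUT={}
  B7:   IN={}   OUT={}

Merge at B0 (entry node, so the boundary value {} is joined with the incoming edge(s)): IN[B0] = {} ∩ OUT[B1] = {}
Applying B0's transfer function to that IN value gives OUT[B0] (row B0 above).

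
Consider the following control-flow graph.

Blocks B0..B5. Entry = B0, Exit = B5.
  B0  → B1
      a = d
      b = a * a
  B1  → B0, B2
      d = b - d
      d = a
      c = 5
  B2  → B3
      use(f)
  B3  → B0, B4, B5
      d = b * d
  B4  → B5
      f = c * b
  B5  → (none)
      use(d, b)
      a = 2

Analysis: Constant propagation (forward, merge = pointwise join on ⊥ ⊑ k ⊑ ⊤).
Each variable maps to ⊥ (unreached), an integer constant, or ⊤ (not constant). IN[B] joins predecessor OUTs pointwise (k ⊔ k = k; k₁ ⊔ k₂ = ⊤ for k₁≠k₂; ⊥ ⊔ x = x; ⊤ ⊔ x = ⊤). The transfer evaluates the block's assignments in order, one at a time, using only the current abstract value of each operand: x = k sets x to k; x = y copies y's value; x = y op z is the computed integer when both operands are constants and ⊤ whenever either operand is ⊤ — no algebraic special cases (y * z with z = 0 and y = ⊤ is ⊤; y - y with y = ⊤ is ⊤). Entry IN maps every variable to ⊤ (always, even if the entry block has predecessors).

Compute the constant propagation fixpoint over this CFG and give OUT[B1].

Fixpoint table:
  B0:   IN=(all ⊤)   OUT=(all ⊤)
  B1:   IN=(all ⊤)   OUT={c:5; rest ⊤}
  B2:   IN={c:5; rest ⊤}   OUT={c:5; rest ⊤}
  B3:   IN={c:5; rest ⊤}   OUT={c:5; rest ⊤}
  B4:   IN={c:5; rest ⊤}   OUT={c:5; rest ⊤}
  B5:   IN={c:5; rest ⊤}   OUT={a:2, c:5; rest ⊤}

Merge at B1: IN[B1] = OUT[B0] = {a: ⊤, b: ⊤, c: ⊤, d: ⊤, e: ⊤, f: ⊤}
Applying B1's transfer function to that IN value gives OUT[B1] (row B1 above).

Answer: {a: ⊤, b: ⊤, c: 5, d: ⊤, e: ⊤, f: ⊤}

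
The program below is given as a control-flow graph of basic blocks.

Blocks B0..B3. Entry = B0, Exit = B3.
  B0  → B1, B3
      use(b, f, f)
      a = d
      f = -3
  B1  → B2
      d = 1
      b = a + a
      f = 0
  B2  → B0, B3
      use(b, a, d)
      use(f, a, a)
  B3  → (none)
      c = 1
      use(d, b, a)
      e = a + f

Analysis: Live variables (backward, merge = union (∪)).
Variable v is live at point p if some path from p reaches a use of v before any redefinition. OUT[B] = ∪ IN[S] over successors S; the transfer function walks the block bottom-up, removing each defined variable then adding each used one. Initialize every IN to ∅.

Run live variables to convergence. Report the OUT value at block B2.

Answer: {a, b, d, f}

Trace:
Converged values:
  B0: | IN={b, d, f} | OUT={a, b, d, f}
  B1: | IN={a} | OUT={a, b, d, f}
  B2: | IN={a, b, d, f} | OUT={a, b, d, f}
  B3: | IN={a, b, d, f} | OUT={}

Merge at B2: OUT[B2] = IN[B0] ⊔ IN[B3] = {a, b, d, f}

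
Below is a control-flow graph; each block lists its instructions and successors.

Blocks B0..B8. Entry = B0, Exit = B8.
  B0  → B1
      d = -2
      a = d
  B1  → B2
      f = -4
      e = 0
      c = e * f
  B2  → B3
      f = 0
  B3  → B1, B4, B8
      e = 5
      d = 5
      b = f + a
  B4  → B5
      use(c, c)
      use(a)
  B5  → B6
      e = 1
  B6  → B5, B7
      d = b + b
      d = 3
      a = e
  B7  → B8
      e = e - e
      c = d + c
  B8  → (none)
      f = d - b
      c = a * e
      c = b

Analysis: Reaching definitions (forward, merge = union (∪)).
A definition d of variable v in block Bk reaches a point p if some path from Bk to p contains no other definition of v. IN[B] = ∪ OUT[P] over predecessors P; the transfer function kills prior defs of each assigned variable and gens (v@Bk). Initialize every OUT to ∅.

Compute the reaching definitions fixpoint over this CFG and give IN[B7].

Answer: {a@B6, b@B3, c@B1, d@B6, e@B5, f@B2}

Trace:
Per-block solution:
  B0:  IN={}  OUT={a@B0, d@B0}
  B1:  IN={a@B0, b@B3, c@B1, d@B0, d@B3, e@B3, f@B2}  OUT={a@B0, b@B3, c@B1, d@B0, d@B3, e@B1, f@B1}
  B2:  IN={a@B0, b@B3, c@B1, d@B0, d@B3, e@B1, f@B1}  OUT={a@B0, b@B3, c@B1, d@B0, d@B3, e@B1, f@B2}
  B3:  IN={a@B0, b@B3, c@B1, d@B0, d@B3, e@B1, f@B2}  OUT={a@B0, b@B3, c@B1, d@B3, e@B3, f@B2}
  B4:  IN={a@B0, b@B3, c@B1, d@B3, e@B3, f@B2}  OUT={a@B0, b@B3, c@B1, d@B3, e@B3, f@B2}
  B5:  IN={a@B0, a@B6, b@B3, c@B1, d@B3, d@B6, e@B3, e@B5, f@B2}  OUT={a@B0, a@B6, b@B3, c@B1, d@B3, d@B6, e@B5, f@B2}
  B6:  IN={a@B0, a@B6, b@B3, c@B1, d@B3, d@B6, e@B5, f@B2}  OUT={a@B6, b@B3, c@B1, d@B6, e@B5, f@B2}
  B7:  IN={a@B6, b@B3, c@B1, d@B6, e@B5, f@B2}  OUT={a@B6, b@B3, c@B7, d@B6, e@B7, f@B2}
  B8:  IN={a@B0, a@B6, b@B3, c@B1, c@B7, d@B3, d@B6, e@B3, e@B7, f@B2}  OUT={a@B0, a@B6, b@B3, c@B8, d@B3, d@B6, e@B3, e@B7, f@B8}

Merge at B7: IN[B7] = OUT[B6] = {a@B6, b@B3, c@B1, d@B6, e@B5, f@B2}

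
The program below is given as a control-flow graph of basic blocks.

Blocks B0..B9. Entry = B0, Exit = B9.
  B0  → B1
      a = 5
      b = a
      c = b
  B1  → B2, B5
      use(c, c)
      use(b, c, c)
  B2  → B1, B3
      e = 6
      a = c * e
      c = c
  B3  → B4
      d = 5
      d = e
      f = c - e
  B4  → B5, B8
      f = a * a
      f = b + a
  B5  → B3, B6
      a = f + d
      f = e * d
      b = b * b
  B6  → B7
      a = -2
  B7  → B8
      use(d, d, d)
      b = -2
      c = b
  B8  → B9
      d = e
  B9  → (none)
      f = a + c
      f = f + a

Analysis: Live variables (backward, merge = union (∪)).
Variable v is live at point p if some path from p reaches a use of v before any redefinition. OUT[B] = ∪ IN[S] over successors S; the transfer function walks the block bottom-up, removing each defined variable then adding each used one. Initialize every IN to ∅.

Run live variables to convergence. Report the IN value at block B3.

Per-block solution:
  B0: | IN={d, e, f} | OUT={b, c, d, e, f}
  B1: | IN={b, c, d, e, f} | OUT={b, c, d, e, f}
  B2: | IN={b, c, d, f} | OUT={a, b, c, d, e, f}
  B3: | IN={a, b, c, e} | OUT={a, b, c, d, e}
  B4: | IN={a, b, c, d, e} | OUT={a, b, c, d, e, f}
  B5: | IN={b, c, d, e, f} | OUT={a, b, c, d, e}
  B6: | IN={d, e} | OUT={a, d, e}
  B7: | IN={a, d, e} | OUT={a, c, e}
  B8: | IN={a, c, e} | OUT={a, c}
  B9: | IN={a, c} | OUT={}

Merge at B3: OUT[B3] = IN[B4] = {a, b, c, d, e}
Applying B3's transfer function to that OUT value gives IN[B3] (row B3 above).

Answer: {a, b, c, e}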